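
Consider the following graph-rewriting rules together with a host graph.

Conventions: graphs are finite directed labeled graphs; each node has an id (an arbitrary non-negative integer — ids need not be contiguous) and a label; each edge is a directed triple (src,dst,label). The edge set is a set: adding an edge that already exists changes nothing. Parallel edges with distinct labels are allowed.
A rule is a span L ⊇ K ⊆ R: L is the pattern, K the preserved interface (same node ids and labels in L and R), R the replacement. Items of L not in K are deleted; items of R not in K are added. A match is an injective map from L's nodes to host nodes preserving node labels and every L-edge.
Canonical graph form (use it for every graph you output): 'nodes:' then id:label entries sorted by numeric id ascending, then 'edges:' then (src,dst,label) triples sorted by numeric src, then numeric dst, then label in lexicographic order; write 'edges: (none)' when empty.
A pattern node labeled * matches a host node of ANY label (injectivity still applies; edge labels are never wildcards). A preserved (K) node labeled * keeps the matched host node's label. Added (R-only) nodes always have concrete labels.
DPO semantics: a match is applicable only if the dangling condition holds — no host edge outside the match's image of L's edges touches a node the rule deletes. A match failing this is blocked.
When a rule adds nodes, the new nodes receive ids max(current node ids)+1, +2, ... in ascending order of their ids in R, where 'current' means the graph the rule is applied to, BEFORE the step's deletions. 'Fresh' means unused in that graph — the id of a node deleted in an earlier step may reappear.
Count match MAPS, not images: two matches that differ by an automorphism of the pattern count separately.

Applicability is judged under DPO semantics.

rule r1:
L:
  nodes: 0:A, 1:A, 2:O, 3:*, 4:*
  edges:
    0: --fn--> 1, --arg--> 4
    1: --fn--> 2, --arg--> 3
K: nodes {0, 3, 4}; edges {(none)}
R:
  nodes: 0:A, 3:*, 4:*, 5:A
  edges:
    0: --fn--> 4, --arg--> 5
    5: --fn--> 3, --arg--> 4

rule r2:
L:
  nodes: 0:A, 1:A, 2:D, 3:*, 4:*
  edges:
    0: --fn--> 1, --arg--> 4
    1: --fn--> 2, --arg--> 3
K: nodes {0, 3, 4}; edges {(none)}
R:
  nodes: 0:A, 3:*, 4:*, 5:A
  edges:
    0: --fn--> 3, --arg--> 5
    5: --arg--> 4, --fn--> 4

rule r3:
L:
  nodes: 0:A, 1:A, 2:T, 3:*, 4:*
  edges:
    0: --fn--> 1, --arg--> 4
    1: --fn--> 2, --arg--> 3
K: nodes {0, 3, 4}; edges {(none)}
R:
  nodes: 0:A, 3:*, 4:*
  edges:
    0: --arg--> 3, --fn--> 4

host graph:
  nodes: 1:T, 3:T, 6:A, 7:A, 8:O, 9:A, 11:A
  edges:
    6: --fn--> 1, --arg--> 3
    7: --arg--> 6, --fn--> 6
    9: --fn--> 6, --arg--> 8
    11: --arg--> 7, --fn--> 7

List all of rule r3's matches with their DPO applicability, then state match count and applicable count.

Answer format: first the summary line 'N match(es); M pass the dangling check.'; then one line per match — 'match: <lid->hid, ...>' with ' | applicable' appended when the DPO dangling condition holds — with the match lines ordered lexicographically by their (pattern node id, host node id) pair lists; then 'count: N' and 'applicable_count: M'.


1 match(es); 0 pass the dangling check.
match: 0->9, 1->6, 2->1, 3->3, 4->8
count: 1
applicable_count: 0


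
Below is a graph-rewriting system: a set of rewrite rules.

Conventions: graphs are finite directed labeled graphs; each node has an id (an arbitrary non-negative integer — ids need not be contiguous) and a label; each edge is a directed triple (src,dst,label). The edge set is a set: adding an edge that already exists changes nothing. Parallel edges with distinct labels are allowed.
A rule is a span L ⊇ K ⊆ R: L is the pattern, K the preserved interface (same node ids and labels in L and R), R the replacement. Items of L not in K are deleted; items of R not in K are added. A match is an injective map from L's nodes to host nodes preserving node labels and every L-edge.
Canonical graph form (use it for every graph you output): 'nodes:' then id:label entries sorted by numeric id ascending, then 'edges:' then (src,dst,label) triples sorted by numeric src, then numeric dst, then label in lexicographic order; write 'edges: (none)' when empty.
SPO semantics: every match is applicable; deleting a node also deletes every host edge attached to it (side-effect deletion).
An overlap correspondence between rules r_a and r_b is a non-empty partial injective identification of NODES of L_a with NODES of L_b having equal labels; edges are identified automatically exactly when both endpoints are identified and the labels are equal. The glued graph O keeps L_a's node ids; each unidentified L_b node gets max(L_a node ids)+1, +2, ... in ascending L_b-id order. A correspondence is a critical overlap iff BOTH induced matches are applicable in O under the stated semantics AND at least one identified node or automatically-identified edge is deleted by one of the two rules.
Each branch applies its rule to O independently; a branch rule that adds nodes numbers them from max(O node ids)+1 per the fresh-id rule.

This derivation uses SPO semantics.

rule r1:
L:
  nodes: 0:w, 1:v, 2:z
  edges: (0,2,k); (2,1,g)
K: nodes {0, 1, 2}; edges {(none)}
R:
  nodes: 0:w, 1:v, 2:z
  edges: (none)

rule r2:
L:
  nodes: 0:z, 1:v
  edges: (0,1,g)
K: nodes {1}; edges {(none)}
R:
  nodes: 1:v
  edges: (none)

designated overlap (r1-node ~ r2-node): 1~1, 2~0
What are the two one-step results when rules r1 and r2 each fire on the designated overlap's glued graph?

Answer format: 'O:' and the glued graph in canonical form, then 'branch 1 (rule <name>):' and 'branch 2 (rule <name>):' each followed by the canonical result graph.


O:
nodes: 0:w, 1:v, 2:z
edges: (0,2,k); (2,1,g)
branch 1 (rule r1):
nodes: 0:w, 1:v, 2:z
edges: (none)
branch 2 (rule r2):
nodes: 0:w, 1:v
edges: (none)


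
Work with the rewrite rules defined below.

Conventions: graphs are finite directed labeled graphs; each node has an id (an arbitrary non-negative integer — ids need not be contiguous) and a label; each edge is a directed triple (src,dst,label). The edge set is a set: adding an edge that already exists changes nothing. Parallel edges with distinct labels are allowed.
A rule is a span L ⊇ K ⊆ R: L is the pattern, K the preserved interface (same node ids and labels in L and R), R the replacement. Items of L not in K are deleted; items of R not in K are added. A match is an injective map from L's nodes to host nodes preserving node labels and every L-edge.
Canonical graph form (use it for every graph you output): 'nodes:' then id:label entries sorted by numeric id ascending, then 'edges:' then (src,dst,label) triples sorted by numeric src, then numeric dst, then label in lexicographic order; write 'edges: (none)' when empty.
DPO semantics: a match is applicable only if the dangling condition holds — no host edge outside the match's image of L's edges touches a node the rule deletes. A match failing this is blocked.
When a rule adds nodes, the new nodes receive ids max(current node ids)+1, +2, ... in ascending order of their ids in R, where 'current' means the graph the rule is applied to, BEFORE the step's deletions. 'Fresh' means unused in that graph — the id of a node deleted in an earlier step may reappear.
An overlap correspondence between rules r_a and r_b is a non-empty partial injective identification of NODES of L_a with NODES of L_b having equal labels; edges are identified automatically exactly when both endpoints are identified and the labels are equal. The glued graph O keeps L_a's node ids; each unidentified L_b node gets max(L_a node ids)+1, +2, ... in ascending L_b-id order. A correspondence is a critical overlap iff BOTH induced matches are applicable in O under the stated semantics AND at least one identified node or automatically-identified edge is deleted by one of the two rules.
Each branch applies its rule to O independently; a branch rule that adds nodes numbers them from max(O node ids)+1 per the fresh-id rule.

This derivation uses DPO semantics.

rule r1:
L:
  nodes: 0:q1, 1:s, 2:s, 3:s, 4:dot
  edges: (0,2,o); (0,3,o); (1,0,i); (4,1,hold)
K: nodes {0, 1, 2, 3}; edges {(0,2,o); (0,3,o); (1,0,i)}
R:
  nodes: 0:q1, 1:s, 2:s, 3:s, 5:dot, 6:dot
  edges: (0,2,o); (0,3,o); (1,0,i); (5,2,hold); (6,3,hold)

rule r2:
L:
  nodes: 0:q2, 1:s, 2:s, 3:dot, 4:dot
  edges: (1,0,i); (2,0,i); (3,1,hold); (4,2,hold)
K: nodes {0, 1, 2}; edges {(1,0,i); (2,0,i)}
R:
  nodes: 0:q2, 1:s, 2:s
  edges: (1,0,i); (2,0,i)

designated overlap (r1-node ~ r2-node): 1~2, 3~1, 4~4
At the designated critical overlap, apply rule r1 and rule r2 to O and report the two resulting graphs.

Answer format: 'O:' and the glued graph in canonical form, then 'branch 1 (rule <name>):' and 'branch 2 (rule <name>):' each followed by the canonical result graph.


O:
nodes: 0:q1, 1:s, 2:s, 3:s, 4:dot, 5:q2, 6:dot
edges: (0,2,o); (0,3,o); (1,0,i); (1,5,i); (3,5,i); (4,1,hold); (6,3,hold)
branch 1 (rule r1):
nodes: 0:q1, 1:s, 2:s, 3:s, 5:q2, 6:dot, 7:dot, 8:dot
edges: (0,2,o); (0,3,o); (1,0,i); (1,5,i); (3,5,i); (6,3,hold); (7,2,hold); (8,3,hold)
branch 2 (rule r2):
nodes: 0:q1, 1:s, 2:s, 3:s, 5:q2
edges: (0,2,o); (0,3,o); (1,0,i); (1,5,i); (3,5,i)


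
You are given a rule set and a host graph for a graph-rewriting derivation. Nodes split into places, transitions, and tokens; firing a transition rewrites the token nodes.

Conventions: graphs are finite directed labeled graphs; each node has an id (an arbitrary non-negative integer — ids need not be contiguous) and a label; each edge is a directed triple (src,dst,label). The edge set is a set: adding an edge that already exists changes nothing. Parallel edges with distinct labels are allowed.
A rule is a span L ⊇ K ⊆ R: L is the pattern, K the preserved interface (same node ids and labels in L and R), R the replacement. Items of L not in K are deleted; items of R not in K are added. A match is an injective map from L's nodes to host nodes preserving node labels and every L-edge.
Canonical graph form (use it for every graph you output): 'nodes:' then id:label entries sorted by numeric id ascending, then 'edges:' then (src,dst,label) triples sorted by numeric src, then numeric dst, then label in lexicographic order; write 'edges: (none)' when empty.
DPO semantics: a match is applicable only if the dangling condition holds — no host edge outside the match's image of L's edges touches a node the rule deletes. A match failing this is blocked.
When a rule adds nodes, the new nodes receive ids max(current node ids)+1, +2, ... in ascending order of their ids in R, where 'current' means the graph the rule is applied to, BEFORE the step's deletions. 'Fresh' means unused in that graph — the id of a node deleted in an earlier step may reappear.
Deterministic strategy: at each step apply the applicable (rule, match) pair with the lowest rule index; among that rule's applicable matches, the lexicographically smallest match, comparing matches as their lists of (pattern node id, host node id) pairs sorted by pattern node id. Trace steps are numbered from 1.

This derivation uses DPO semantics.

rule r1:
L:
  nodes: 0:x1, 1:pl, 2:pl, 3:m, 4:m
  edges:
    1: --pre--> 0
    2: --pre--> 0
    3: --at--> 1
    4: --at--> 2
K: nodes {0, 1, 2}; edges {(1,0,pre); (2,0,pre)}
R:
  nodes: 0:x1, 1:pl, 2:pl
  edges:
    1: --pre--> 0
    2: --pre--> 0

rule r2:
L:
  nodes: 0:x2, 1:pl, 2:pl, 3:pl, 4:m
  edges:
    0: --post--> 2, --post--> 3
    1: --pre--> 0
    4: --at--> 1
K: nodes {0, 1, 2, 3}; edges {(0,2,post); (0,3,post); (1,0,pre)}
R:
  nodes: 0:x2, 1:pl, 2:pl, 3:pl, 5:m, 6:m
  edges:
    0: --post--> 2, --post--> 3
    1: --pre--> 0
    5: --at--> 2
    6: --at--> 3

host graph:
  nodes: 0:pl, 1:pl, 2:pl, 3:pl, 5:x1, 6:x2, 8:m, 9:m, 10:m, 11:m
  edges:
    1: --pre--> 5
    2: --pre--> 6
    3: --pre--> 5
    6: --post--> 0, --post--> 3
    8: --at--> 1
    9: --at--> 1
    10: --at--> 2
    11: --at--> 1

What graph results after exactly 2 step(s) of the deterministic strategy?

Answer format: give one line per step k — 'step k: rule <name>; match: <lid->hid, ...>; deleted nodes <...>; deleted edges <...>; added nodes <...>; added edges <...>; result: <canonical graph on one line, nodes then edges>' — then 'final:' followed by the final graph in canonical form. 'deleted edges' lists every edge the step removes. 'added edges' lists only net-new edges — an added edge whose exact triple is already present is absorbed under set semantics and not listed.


step 1: rule r2; match: 0->6, 1->2, 2->0, 3->3, 4->10; deleted nodes 10; deleted edges (10,2,at); added nodes 12, 13; added edges (12,0,at); (13,3,at); result: nodes: 0:pl, 1:pl, 2:pl, 3:pl, 5:x1, 6:x2, 8:m, 9:m, 11:m, 12:m, 13:m edges: (1,5,pre); (2,6,pre); (3,5,pre); (6,0,post); (6,3,post); (8,1,at); (9,1,at); (11,1,at); (12,0,at); (13,3,at)
step 2: rule r1; match: 0->5, 1->1, 2->3, 3->8, 4->13; deleted nodes 8, 13; deleted edges (8,1,at); (13,3,at); added nodes (none); added edges (none); result: nodes: 0:pl, 1:pl, 2:pl, 3:pl, 5:x1, 6:x2, 9:m, 11:m, 12:m edges: (1,5,pre); (2,6,pre); (3,5,pre); (6,0,post); (6,3,post); (9,1,at); (11,1,at); (12,0,at)
final:
nodes: 0:pl, 1:pl, 2:pl, 3:pl, 5:x1, 6:x2, 9:m, 11:m, 12:m
edges: (1,5,pre); (2,6,pre); (3,5,pre); (6,0,post); (6,3,post); (9,1,at); (11,1,at); (12,0,at)


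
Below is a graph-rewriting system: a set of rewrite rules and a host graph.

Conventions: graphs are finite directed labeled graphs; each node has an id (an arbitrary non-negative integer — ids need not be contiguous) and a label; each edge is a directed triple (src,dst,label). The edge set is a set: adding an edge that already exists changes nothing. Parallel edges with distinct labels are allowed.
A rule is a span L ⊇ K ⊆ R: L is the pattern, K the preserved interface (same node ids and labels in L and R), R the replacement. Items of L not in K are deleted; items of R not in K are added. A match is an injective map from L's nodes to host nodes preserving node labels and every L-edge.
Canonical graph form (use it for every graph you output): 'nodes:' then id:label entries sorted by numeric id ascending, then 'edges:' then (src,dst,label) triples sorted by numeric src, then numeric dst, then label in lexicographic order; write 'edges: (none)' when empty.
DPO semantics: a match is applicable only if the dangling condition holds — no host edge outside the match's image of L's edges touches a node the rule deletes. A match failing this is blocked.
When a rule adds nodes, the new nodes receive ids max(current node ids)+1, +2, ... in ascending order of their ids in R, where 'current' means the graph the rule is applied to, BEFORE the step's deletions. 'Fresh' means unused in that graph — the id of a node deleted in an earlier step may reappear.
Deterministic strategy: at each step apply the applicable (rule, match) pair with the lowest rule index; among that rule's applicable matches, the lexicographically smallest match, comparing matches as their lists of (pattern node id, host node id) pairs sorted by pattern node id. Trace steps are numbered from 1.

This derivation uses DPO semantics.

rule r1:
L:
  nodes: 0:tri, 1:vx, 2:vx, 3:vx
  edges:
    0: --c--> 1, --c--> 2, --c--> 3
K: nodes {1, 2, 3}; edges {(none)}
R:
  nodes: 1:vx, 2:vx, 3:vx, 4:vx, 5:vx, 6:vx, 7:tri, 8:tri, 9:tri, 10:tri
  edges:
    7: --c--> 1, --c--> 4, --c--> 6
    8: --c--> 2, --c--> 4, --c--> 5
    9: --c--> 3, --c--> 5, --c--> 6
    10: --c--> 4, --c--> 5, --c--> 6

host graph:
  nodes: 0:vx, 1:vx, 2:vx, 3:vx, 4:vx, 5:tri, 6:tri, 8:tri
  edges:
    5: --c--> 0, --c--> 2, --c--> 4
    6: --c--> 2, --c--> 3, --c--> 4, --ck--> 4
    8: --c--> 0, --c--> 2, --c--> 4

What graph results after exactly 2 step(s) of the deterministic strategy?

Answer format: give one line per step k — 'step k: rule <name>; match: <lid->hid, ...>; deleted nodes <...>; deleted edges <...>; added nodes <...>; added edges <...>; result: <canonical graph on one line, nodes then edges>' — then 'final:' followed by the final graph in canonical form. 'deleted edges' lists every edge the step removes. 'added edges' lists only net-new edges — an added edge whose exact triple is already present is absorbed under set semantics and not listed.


step 1: rule r1; match: 0->5, 1->0, 2->2, 3->4; deleted nodes 5; deleted edges (5,0,c); (5,2,c); (5,4,c); added nodes 9, 10, 11, 12, 13, 14, 15; added edges (12,0,c); (12,9,c); (12,11,c); (13,2,c); (13,9,c); (13,10,c); (14,4,c); (14,10,c); (14,11,c); (15,9,c); (15,10,c); (15,11,c); result: nodes: 0:vx, 1:vx, 2:vx, 3:vx, 4:vx, 6:tri, 8:tri, 9:vx, 10:vx, 11:vx, 12:tri, 13:tri, 14:tri, 15:tri edges: (6,2,c); (6,3,c); (6,4,c); (6,4,ck); (8,0,c); (8,2,c); (8,4,c); (12,0,c); (12,9,c); (12,11,c); (13,2,c); (13,9,c); (13,10,c); (14,4,c); (14,10,c); (14,11,c); (15,9,c); (15,10,c); (15,11,c)
step 2: rule r1; match: 0->8, 1->0, 2->2, 3->4; deleted nodes 8; deleted edges (8,0,c); (8,2,c); (8,4,c); added nodes 16, 17, 18, 19, 20, 21, 22; added edges (19,0,c); (19,16,c); (19,18,c); (20,2,c); (20,16,c); (20,17,c); (21,4,c); (21,17,c); (21,18,c); (22,16,c); (22,17,c); (22,18,c); result: nodes: 0:vx, 1:vx, 2:vx, 3:vx, 4:vx, 6:tri, 9:vx, 10:vx, 11:vx, 12:tri, 13:tri, 14:tri, 15:tri, 16:vx, 17:vx, 18:vx, 19:tri, 20:tri, 21:tri, 22:tri edges: (6,2,c); (6,3,c); (6,4,c); (6,4,ck); (12,0,c); (12,9,c); (12,11,c); (13,2,c); (13,9,c); (13,10,c); (14,4,c); (14,10,c); (14,11,c); (15,9,c); (15,10,c); (15,11,c); (19,0,c); (19,16,c); (19,18,c); (20,2,c); (20,16,c); (20,17,c); (21,4,c); (21,17,c); (21,18,c); (22,16,c); (22,17,c); (22,18,c)
final:
nodes: 0:vx, 1:vx, 2:vx, 3:vx, 4:vx, 6:tri, 9:vx, 10:vx, 11:vx, 12:tri, 13:tri, 14:tri, 15:tri, 16:vx, 17:vx, 18:vx, 19:tri, 20:tri, 21:tri, 22:tri
edges: (6,2,c); (6,3,c); (6,4,c); (6,4,ck); (12,0,c); (12,9,c); (12,11,c); (13,2,c); (13,9,c); (13,10,c); (14,4,c); (14,10,c); (14,11,c); (15,9,c); (15,10,c); (15,11,c); (19,0,c); (19,16,c); (19,18,c); (20,2,c); (20,16,c); (20,17,c); (21,4,c); (21,17,c); (21,18,c); (22,16,c); (22,17,c); (22,18,c)


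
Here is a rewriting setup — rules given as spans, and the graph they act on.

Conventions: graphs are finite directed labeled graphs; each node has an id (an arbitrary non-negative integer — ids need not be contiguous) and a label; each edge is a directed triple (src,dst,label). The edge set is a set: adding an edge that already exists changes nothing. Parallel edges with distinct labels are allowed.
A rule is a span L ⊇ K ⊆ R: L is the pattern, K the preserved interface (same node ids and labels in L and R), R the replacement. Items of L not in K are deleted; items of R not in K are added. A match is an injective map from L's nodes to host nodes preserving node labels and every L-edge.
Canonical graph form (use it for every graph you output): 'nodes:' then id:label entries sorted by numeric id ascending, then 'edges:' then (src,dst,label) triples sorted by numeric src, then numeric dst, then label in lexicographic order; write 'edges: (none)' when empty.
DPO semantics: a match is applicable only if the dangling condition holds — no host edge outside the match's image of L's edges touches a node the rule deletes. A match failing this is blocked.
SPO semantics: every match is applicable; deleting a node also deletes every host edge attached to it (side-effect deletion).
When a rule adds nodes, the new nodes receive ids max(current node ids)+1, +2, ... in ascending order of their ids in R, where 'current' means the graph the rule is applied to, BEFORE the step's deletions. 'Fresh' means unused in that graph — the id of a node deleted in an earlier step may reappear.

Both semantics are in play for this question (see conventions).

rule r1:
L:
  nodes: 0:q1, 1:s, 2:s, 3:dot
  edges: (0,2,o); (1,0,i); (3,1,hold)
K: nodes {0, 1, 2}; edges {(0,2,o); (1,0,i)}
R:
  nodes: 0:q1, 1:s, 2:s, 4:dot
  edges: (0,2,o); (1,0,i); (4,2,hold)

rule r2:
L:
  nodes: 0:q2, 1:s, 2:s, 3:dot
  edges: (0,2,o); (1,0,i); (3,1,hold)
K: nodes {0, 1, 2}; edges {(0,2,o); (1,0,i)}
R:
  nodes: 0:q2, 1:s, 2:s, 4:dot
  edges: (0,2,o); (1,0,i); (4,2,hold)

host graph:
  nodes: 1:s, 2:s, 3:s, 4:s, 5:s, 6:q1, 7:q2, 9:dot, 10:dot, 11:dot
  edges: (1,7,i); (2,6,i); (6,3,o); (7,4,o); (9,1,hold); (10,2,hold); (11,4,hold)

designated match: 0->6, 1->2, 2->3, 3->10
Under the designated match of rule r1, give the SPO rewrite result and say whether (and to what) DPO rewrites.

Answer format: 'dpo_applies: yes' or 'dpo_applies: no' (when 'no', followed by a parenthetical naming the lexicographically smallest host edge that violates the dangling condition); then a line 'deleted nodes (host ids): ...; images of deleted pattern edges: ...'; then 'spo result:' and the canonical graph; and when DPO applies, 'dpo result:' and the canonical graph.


dpo_applies: yes
deleted nodes (host ids): 10; images of deleted pattern edges: (10,2,hold)
spo result:
nodes: 1:s, 2:s, 3:s, 4:s, 5:s, 6:q1, 7:q2, 9:dot, 11:dot, 12:dot
edges: (1,7,i); (2,6,i); (6,3,o); (7,4,o); (9,1,hold); (11,4,hold); (12,3,hold)
dpo result:
nodes: 1:s, 2:s, 3:s, 4:s, 5:s, 6:q1, 7:q2, 9:dot, 11:dot, 12:dot
edges: (1,7,i); (2,6,i); (6,3,o); (7,4,o); (9,1,hold); (11,4,hold); (12,3,hold)


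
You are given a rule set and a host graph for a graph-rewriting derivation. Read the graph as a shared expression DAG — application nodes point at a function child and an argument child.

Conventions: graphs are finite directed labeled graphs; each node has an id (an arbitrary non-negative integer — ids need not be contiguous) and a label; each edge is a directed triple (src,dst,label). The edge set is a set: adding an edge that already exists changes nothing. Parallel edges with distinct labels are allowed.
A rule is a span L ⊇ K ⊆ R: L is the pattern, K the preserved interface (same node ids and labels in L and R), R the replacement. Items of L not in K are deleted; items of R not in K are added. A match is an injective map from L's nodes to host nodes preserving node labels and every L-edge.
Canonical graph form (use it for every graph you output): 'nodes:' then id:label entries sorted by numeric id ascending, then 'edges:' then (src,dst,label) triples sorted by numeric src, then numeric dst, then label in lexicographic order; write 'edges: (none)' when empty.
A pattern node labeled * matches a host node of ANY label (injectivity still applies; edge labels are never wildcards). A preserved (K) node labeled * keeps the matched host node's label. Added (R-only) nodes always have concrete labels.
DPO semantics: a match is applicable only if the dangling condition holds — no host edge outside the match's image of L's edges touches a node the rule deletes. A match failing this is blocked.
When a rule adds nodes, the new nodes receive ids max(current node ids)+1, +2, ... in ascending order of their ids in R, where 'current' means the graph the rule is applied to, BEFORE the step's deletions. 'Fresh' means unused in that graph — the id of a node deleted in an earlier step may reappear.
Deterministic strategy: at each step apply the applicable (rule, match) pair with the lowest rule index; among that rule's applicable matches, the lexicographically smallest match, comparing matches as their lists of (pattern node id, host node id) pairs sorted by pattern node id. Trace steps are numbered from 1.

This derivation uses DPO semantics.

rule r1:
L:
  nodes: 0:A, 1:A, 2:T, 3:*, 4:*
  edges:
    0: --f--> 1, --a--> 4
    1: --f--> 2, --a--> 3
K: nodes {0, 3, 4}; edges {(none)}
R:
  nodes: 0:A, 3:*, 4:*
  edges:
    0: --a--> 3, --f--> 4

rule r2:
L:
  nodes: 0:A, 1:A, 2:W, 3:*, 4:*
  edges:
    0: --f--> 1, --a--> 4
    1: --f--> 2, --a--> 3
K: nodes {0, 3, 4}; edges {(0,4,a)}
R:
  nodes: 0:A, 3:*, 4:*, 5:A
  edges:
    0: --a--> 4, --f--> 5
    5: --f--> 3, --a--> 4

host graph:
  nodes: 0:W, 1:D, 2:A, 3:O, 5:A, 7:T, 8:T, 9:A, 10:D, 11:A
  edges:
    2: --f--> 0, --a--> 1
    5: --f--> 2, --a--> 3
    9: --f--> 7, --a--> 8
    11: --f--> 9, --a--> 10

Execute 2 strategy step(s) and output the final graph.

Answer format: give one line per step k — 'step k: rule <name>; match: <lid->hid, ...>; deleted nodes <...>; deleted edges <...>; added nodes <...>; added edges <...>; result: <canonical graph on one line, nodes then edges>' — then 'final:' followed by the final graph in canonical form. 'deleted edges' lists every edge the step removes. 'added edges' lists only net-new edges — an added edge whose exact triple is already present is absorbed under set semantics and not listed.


step 1: rule r1; match: 0->11, 1->9, 2->7, 3->8, 4->10; deleted nodes 7, 9; deleted edges (9,7,f); (9,8,a); (11,9,f); (11,10,a); added nodes (none); added edges (11,8,a); (11,10,f); result: nodes: 0:W, 1:D, 2:A, 3:O, 5:A, 8:T, 10:D, 11:A edges: (2,0,f); (2,1,a); (5,2,f); (5,3,a); (11,8,a); (11,10,f)
step 2: rule r2; match: 0->5, 1->2, 2->0, 3->1, 4->3; deleted nodes 0, 2; deleted edges (2,0,f); (2,1,a); (5,2,f); added nodes 12; added edges (5,12,f); (12,1,f); (12,3,a); result: nodes: 1:D, 3:O, 5:A, 8:T, 10:D, 11:A, 12:A edges: (5,3,a); (5,12,f); (11,8,a); (11,10,f); (12,1,f); (12,3,a)
final:
nodes: 1:D, 3:O, 5:A, 8:T, 10:D, 11:A, 12:A
edges: (5,3,a); (5,12,f); (11,8,a); (11,10,f); (12,1,f); (12,3,a)


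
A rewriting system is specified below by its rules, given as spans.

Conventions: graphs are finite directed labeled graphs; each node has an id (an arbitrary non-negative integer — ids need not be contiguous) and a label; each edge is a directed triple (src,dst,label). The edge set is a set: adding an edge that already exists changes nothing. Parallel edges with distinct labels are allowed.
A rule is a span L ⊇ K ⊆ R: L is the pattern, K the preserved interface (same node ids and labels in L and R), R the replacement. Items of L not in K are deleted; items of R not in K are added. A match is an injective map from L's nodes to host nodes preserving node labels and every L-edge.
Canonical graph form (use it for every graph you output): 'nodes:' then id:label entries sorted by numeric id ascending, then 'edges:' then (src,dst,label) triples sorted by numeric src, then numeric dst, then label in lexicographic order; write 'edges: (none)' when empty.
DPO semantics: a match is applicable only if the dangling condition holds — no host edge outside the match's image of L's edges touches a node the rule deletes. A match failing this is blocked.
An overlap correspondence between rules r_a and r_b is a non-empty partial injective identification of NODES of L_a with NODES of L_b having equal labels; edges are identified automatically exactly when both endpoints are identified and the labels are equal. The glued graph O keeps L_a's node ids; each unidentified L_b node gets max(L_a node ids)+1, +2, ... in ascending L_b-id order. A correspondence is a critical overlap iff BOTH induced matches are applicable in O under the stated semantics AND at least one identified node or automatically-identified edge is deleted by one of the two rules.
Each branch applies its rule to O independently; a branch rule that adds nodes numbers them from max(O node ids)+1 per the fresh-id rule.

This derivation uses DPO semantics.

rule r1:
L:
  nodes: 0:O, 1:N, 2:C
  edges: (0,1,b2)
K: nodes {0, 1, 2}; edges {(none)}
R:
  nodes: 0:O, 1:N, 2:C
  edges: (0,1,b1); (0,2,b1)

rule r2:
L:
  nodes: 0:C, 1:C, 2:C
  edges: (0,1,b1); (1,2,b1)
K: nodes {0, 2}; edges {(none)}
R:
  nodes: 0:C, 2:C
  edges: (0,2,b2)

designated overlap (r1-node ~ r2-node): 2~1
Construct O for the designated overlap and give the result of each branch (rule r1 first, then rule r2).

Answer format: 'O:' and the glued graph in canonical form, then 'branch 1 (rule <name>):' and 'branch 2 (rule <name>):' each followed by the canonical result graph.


O:
nodes: 0:O, 1:N, 2:C, 3:C, 4:C
edges: (0,1,b2); (2,4,b1); (3,2,b1)
branch 1 (rule r1):
nodes: 0:O, 1:N, 2:C, 3:C, 4:C
edges: (0,1,b1); (0,2,b1); (2,4,b1); (3,2,b1)
branch 2 (rule r2):
nodes: 0:O, 1:N, 3:C, 4:C
edges: (0,1,b2); (3,4,b2)


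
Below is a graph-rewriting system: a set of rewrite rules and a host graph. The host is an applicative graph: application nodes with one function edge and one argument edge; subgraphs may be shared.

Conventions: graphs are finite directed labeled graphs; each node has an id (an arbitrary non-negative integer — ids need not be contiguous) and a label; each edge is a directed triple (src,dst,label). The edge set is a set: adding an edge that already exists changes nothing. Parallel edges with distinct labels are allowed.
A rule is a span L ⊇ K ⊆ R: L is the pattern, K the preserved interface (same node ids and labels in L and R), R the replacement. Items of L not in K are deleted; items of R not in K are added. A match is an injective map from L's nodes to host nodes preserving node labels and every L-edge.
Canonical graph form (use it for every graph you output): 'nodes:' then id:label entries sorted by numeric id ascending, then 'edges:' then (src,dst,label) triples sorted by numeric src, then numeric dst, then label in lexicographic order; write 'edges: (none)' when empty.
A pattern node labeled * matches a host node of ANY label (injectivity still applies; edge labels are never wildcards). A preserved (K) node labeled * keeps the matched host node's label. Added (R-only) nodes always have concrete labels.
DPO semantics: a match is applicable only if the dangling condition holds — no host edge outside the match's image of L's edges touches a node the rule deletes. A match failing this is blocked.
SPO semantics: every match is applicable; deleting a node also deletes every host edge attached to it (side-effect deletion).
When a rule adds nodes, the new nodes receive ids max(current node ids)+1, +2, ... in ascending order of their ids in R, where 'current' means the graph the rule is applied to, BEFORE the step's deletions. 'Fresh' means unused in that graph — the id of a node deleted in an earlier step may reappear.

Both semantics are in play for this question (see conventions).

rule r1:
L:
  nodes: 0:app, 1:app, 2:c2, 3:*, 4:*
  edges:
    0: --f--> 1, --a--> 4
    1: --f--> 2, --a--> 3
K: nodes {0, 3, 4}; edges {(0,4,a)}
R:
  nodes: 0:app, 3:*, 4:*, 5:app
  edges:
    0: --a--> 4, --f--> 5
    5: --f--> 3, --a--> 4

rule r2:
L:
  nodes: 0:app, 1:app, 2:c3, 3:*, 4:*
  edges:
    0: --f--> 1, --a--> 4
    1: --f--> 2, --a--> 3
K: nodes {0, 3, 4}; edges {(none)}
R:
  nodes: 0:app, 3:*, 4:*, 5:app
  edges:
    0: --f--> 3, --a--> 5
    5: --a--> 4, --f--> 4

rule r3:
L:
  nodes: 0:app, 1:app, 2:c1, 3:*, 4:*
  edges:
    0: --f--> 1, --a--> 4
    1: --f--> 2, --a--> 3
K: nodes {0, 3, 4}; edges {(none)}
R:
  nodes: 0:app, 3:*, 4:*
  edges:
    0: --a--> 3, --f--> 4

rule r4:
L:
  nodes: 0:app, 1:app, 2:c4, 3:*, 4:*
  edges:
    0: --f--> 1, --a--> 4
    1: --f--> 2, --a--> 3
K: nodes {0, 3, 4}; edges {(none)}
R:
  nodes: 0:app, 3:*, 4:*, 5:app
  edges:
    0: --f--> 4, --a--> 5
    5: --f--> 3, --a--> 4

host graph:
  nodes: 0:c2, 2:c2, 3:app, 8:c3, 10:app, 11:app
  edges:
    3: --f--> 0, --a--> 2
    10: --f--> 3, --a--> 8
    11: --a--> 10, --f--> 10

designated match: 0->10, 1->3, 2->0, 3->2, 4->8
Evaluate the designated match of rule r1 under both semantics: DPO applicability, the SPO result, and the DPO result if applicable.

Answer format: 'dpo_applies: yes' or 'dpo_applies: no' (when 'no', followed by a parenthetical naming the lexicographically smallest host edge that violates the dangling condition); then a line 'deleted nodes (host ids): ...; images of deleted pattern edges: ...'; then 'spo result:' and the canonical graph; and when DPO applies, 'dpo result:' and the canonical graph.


dpo_applies: yes
deleted nodes (host ids): 0, 3; images of deleted pattern edges: (3,0,f); (3,2,a); (10,3,f)
spo result:
nodes: 2:c2, 8:c3, 10:app, 11:app, 12:app
edges: (10,8,a); (10,12,f); (11,10,a); (11,10,f); (12,2,f); (12,8,a)
dpo result:
nodes: 2:c2, 8:c3, 10:app, 11:app, 12:app
edges: (10,8,a); (10,12,f); (11,10,a); (11,10,f); (12,2,f); (12,8,a)


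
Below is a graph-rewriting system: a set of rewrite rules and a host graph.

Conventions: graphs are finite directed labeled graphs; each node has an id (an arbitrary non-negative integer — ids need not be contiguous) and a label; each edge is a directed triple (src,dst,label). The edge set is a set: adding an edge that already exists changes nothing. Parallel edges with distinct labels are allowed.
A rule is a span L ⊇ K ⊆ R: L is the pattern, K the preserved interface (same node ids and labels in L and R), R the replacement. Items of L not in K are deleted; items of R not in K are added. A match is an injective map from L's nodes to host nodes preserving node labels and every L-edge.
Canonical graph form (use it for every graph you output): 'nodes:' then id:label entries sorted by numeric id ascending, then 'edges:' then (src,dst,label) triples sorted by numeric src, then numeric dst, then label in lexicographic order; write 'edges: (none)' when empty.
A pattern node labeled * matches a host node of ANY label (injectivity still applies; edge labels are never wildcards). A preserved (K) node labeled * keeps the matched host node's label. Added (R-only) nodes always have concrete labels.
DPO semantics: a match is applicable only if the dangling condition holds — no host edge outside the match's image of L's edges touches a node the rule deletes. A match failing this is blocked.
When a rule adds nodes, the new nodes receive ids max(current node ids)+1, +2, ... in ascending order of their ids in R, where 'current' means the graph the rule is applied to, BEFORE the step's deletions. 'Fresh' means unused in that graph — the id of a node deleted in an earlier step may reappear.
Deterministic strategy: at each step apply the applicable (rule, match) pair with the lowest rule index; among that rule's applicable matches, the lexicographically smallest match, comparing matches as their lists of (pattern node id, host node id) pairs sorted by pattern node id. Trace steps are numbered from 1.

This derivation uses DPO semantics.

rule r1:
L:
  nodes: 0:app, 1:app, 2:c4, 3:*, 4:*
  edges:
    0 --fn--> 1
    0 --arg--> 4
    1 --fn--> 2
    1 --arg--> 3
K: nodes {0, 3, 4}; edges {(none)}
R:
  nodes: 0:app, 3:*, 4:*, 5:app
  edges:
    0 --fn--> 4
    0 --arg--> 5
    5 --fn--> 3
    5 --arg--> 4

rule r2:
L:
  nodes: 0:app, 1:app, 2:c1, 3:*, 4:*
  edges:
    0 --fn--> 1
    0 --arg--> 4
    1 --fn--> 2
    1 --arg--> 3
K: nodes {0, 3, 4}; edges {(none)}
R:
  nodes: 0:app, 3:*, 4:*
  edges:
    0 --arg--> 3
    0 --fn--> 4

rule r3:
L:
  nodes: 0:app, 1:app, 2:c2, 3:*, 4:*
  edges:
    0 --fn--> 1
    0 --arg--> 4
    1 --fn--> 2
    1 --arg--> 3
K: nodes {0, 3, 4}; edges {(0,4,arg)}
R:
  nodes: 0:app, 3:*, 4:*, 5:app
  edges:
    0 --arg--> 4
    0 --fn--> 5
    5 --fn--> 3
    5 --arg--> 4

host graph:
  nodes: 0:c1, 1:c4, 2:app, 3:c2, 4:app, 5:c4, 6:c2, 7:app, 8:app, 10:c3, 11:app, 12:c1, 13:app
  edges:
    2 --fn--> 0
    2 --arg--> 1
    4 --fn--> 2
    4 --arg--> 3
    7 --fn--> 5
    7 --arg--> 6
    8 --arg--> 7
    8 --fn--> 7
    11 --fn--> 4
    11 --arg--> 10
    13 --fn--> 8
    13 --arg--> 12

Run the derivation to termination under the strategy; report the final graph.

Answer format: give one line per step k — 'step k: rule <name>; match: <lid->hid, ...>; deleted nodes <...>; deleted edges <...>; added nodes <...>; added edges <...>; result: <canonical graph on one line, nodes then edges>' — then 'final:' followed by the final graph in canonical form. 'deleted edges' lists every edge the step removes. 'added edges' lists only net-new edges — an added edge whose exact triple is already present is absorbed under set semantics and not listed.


step 1: rule r2; match: 0->4, 1->2, 2->0, 3->1, 4->3; deleted nodes 0, 2; deleted edges (2,0,fn); (2,1,arg); (4,2,fn); (4,3,arg); added nodes (none); added edges (4,1,arg); (4,3,fn); result: nodes: 1:c4, 3:c2, 4:app, 5:c4, 6:c2, 7:app, 8:app, 10:c3, 11:app, 12:c1, 13:app edges: (4,1,arg); (4,3,fn); (7,5,fn); (7,6,arg); (8,7,arg); (8,7,fn); (11,4,fn); (11,10,arg); (13,8,fn); (13,12,arg)
step 2: rule r3; match: 0->11, 1->4, 2->3, 3->1, 4->10; deleted nodes 3, 4; deleted edges (4,1,arg); (4,3,fn); (11,4,fn); added nodes 14; added edges (11,14,fn); (14,1,fn); (14,10,arg); result: nodes: 1:c4, 5:c4, 6:c2, 7:app, 8:app, 10:c3, 11:app, 12:c1, 13:app, 14:app edges: (7,5,fn); (7,6,arg); (8,7,arg); (8,7,fn); (11,10,arg); (11,14,fn); (13,8,fn); (13,12,arg); (14,1,fn); (14,10,arg)
final:
nodes: 1:c4, 5:c4, 6:c2, 7:app, 8:app, 10:c3, 11:app, 12:c1, 13:app, 14:app
edges: (7,5,fn); (7,6,arg); (8,7,arg); (8,7,fn); (11,10,arg); (11,14,fn); (13,8,fn); (13,12,arg); (14,1,fn); (14,10,arg)


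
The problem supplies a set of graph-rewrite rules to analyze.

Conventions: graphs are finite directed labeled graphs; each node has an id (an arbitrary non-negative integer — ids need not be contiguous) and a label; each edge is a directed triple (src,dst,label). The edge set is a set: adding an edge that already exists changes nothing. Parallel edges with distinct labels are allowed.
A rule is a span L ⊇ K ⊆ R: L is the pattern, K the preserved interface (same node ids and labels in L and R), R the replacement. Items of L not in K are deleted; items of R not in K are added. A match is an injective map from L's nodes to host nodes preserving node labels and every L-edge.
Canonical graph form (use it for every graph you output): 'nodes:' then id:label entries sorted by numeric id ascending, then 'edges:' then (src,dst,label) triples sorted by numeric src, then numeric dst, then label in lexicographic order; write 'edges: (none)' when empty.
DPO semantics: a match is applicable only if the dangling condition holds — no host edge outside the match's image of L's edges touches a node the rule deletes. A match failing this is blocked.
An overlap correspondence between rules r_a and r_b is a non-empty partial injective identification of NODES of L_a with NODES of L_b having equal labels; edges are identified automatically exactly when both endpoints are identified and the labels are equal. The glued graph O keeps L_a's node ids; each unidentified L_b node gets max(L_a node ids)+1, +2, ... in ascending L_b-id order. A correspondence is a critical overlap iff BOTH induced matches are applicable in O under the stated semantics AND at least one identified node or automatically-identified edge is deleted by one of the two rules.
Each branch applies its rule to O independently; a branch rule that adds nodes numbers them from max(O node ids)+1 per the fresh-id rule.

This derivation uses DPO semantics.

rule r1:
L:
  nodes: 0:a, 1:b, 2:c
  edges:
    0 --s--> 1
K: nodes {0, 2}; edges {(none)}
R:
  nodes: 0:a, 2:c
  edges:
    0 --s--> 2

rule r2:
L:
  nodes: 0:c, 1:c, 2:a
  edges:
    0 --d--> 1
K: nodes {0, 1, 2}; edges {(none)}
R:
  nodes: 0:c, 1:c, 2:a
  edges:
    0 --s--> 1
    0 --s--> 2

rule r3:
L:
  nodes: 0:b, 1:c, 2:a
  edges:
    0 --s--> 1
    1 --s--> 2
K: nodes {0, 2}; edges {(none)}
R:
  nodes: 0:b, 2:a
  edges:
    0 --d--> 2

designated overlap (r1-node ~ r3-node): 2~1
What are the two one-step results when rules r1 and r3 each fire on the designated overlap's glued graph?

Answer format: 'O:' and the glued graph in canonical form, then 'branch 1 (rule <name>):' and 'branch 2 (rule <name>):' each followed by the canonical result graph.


O:
nodes: 0:a, 1:b, 2:c, 3:b, 4:a
edges: (0,1,s); (2,4,s); (3,2,s)
branch 1 (rule r1):
nodes: 0:a, 2:c, 3:b, 4:a
edges: (0,2,s); (2,4,s); (3,2,s)
branch 2 (rule r3):
nodes: 0:a, 1:b, 3:b, 4:a
edges: (0,1,s); (3,4,d)


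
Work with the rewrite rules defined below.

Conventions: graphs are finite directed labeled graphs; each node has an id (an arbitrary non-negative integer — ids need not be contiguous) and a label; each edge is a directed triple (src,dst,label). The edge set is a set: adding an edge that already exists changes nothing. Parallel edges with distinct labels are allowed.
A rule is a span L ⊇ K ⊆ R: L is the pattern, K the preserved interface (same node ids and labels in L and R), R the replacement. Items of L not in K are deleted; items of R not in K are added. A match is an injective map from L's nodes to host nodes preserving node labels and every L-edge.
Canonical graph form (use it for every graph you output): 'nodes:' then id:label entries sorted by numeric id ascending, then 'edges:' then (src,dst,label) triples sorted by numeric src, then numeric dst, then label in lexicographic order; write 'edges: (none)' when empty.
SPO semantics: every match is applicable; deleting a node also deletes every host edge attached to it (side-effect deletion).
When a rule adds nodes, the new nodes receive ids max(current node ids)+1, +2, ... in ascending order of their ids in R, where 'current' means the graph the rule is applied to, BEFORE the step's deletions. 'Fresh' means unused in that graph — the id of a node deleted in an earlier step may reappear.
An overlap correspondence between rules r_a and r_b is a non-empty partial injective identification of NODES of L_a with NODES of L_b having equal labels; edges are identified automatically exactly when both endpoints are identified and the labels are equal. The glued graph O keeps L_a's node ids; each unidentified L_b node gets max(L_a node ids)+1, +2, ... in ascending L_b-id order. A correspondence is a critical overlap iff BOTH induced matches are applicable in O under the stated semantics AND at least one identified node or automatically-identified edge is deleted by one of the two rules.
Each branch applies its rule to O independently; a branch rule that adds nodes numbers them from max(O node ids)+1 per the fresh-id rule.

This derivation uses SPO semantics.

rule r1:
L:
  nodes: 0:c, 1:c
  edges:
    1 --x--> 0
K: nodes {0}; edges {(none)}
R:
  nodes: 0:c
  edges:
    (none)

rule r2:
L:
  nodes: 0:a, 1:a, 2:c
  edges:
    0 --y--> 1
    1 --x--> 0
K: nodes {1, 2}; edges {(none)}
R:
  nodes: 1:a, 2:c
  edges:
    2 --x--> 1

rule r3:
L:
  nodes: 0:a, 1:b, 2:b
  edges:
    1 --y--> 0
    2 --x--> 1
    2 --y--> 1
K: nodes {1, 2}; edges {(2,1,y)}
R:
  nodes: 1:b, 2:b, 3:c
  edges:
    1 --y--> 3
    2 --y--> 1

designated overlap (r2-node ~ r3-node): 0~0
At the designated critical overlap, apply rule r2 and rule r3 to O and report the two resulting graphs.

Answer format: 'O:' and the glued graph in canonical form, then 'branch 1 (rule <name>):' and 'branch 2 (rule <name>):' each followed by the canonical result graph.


O:
nodes: 0:a, 1:a, 2:c, 3:b, 4:b
edges: (0,1,y); (1,0,x); (3,0,y); (4,3,x); (4,3,y)
branch 1 (rule r2):
nodes: 1:a, 2:c, 3:b, 4:b
edges: (2,1,x); (4,3,x); (4,3,y)
branch 2 (rule r3):
nodes: 1:a, 2:c, 3:b, 4:b, 5:c
edges: (3,5,y); (4,3,y)
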